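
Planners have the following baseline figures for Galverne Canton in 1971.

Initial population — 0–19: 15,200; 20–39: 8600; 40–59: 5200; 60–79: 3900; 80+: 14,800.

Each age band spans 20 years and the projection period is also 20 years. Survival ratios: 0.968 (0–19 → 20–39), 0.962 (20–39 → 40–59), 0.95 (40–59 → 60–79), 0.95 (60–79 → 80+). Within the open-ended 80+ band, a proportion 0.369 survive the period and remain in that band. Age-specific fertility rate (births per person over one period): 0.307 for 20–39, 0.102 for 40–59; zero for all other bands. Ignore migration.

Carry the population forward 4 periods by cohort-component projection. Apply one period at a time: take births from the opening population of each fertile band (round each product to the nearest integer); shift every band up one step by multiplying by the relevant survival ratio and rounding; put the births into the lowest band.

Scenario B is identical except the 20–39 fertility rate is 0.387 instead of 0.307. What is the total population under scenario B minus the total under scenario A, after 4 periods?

3113

(Groups numbered youngest = 1 to oldest = 5.)
— Period 1 —
Births: 8600 × 0.307 = 2640 ; 5200 × 0.102 = 530 → total 3170
Group 2: 15200 × 0.968 = 14714
Group 3: 8600 × 0.962 = 8273
Group 4: 5200 × 0.95 = 4940
Group 5: 3900 × 0.95 + 14800 × 0.369 = 3705 + 5461 = 9166
Population now: 0–19=3170, 20–39=14714, 40–59=8273, 60–79=4940, 80+=9166
— Period 2 —
Births: 14714 × 0.307 = 4517 ; 8273 × 0.102 = 844 → total 5361
Group 2: 3170 × 0.968 = 3069
Group 3: 14714 × 0.962 = 14155
Group 4: 8273 × 0.95 = 7859
Group 5: 4940 × 0.95 + 9166 × 0.369 = 4693 + 3382 = 8075
Population now: 0–19=5361, 20–39=3069, 40–59=14155, 60–79=7859, 80+=8075
— Period 3 —
Births: 3069 × 0.307 = 942 ; 14155 × 0.102 = 1444 → total 2386
Group 2: 5361 × 0.968 = 5189
Group 3: 3069 × 0.962 = 2952
Group 4: 14155 × 0.95 = 13447
Group 5: 7859 × 0.95 + 8075 × 0.369 = 7466 + 2980 = 10446
Population now: 0–19=2386, 20–39=5189, 40–59=2952, 60–79=13447, 80+=10446
— Period 4 —
Births: 5189 × 0.307 = 1593 ; 2952 × 0.102 = 301 → total 1894
Group 2: 2386 × 0.968 = 2310
Group 3: 5189 × 0.962 = 4992
Group 4: 2952 × 0.95 = 2804
Group 5: 13447 × 0.95 + 10446 × 0.369 = 12775 + 3855 = 16630
Population now: 0–19=1894, 20–39=2310, 40–59=4992, 60–79=2804, 80+=16630
Scenario A total after 4 periods: 28630
Scenario B projection —
— Period 1 —
Births: 8600 × 0.387 = 3328 ; 5200 × 0.102 = 530 → total 3858
Group 2: 15200 × 0.968 = 14714
Group 3: 8600 × 0.962 = 8273
Group 4: 5200 × 0.95 = 4940
Group 5: 3900 × 0.95 + 14800 × 0.369 = 3705 + 5461 = 9166
Population now: 0–19=3858, 20–39=14714, 40–59=8273, 60–79=4940, 80+=9166
— Period 2 —
Births: 14714 × 0.387 = 5694 ; 8273 × 0.102 = 844 → total 6538
Group 2: 3858 × 0.968 = 3735
Group 3: 14714 × 0.962 = 14155
Group 4: 8273 × 0.95 = 7859
Group 5: 4940 × 0.95 + 9166 × 0.369 = 4693 + 3382 = 8075
Population now: 0–19=6538, 20–39=3735, 40–59=14155, 60–79=7859, 80+=8075
— Period 3 —
Births: 3735 × 0.387 = 1445 ; 14155 × 0.102 = 1444 → total 2889
Group 2: 6538 × 0.968 = 6329
Group 3: 3735 × 0.962 = 3593
Group 4: 14155 × 0.95 = 13447
Group 5: 7859 × 0.95 + 8075 × 0.369 = 7466 + 2980 = 10446
Population now: 0–19=2889, 20–39=6329, 40–59=3593, 60–79=13447, 80+=10446
— Period 4 —
Births: 6329 × 0.387 = 2449 ; 3593 × 0.102 = 366 → total 2815
Group 2: 2889 × 0.968 = 2797
Group 3: 6329 × 0.962 = 6088
Group 4: 3593 × 0.95 = 3413
Group 5: 13447 × 0.95 + 10446 × 0.369 = 12775 + 3855 = 16630
Population now: 0–19=2815, 20–39=2797, 40–59=6088, 60–79=3413, 80+=16630
Scenario B total after 4 periods: 31743
Difference B − A = 31743 − 28630 = 3113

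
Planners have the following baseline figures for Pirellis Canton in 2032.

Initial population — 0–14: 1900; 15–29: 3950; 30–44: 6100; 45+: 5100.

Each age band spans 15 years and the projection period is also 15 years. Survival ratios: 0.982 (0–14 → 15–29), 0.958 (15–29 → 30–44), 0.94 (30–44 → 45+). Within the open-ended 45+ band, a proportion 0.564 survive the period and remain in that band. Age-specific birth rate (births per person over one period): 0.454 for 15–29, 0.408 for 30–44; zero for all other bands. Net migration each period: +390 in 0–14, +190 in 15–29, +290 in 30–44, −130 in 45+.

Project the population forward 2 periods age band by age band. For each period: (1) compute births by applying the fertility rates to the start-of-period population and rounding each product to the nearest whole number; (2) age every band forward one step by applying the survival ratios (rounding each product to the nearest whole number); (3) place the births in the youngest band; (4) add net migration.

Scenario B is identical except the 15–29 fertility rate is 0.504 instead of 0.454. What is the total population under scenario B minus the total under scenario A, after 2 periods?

After projecting period 1:
Births: 3950 * 0.454 = 1793 ; 6100 * 0.408 = 2489 ⇒ total 4282
15–29: 1900 * 0.982 = 1866
30–44: 3950 * 0.958 = 3784
45+: 6100 * 0.94 + 5100 * 0.564 = 5734 + 2876 = 8610
Net migration: 0–14 + 390 → 4672; 15–29 + 190 → 2056; 30–44 + 290 → 4074; 45+ − 130 → 8480
→ [4672, 2056, 4074, 8480]
After projecting period 2:
Births: 2056 * 0.454 = 933 ; 4074 * 0.408 = 1662 ⇒ total 2595
15–29: 4672 * 0.982 = 4588
30–44: 2056 * 0.958 = 1970
45+: 4074 * 0.94 + 8480 * 0.564 = 3830 + 4783 = 8613
Net migration: 0–14 + 390 → 2985; 15–29 + 190 → 4778; 30–44 + 290 → 2260; 45+ − 130 → 8483
→ [2985, 4778, 2260, 8483]
Scenario A total after 2 periods: 18506
Scenario B projection —
After projecting period 1:
Births: 3950 * 0.504 = 1991 ; 6100 * 0.408 = 2489 ⇒ total 4480
15–29: 1900 * 0.982 = 1866
30–44: 3950 * 0.958 = 3784
45+: 6100 * 0.94 + 5100 * 0.564 = 5734 + 2876 = 8610
Net migration: 0–14 + 390 → 4870; 15–29 + 190 → 2056; 30–44 + 290 → 4074; 45+ − 130 → 8480
→ [4870, 2056, 4074, 8480]
After projecting period 2:
Births: 2056 * 0.504 = 1036 ; 4074 * 0.408 = 1662 ⇒ total 2698
15–29: 4870 * 0.982 = 4782
30–44: 2056 * 0.958 = 1970
45+: 4074 * 0.94 + 8480 * 0.564 = 3830 + 4783 = 8613
Net migration: 0–14 + 390 → 3088; 15–29 + 190 → 4972; 30–44 + 290 → 2260; 45+ − 130 → 8483
→ [3088, 4972, 2260, 8483]
Scenario B total after 2 periods: 18803
Difference B − A = 18803 − 18506 = 297

297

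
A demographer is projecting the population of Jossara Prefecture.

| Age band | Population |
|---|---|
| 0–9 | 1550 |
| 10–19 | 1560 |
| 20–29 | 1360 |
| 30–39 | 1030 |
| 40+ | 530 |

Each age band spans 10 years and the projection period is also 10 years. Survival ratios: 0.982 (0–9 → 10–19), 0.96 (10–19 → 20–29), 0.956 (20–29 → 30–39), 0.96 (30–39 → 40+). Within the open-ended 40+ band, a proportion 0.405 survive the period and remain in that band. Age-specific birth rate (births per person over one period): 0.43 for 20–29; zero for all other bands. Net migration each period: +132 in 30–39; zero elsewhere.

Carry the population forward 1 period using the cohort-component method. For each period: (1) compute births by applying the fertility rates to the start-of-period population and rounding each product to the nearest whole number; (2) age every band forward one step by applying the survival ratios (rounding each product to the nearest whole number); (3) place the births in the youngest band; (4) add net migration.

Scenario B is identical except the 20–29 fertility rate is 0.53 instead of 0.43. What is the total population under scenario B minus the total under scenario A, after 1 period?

136

Period 1:
Births: 1360 × 0.43 = 585
10–19: 1550 × 0.982 = 1522
20–29: 1560 × 0.96 = 1498
30–39: 1360 × 0.956 = 1300
40+: 1030 × 0.96 + 530 × 0.405 = 989 + 215 = 1204
Net migration: 30–39 + 132 → 1432
Population now: 0–9=585, 10–19=1522, 20–29=1498, 30–39=1432, 40+=1204
Scenario A total after 1 period: 6241
Scenario B projection —
Period 1:
Births: 1360 × 0.53 = 721
10–19: 1550 × 0.982 = 1522
20–29: 1560 × 0.96 = 1498
30–39: 1360 × 0.956 = 1300
40+: 1030 × 0.96 + 530 × 0.405 = 989 + 215 = 1204
Net migration: 30–39 + 132 → 1432
Population now: 0–9=721, 10–19=1522, 20–29=1498, 30–39=1432, 40+=1204
Scenario B total after 1 period: 6377
Difference B − A = 6377 − 6241 = 136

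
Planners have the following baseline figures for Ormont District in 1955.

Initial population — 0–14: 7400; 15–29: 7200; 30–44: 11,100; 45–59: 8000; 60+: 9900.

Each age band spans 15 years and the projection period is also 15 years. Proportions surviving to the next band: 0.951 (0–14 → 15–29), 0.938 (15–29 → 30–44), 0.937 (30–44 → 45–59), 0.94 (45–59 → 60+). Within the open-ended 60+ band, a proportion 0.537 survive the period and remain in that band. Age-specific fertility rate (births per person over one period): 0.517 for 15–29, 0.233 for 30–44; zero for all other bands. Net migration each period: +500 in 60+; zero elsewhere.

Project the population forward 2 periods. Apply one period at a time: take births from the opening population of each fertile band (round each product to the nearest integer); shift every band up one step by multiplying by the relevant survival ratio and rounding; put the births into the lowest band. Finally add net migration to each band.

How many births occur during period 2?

5212

Call the groups 1 to 5, youngest first.
Period 1:
Births: 7200 × 0.517 = 3722 ; 11100 × 0.233 = 2586 → total 6308
Group 2: 7400 × 0.951 = 7037
Group 3: 7200 × 0.938 = 6754
Group 4: 11100 × 0.937 = 10401
Group 5: 8000 × 0.94 + 9900 × 0.537 = 7520 + 5316 = 12836
Net migration: Group 5 + 500 → 13336
→ [6308, 7037, 6754, 10401, 13336]
Period 2:
Births: 7037 × 0.517 = 3638 ; 6754 × 0.233 = 1574 → total 5212
Group 2: 6308 × 0.951 = 5999
Group 3: 7037 × 0.938 = 6601
Group 4: 6754 × 0.937 = 6328
Group 5: 10401 × 0.94 + 13336 × 0.537 = 9777 + 7161 = 16938
Net migration: Group 5 + 500 → 17438
→ [5212, 5999, 6601, 6328, 17438]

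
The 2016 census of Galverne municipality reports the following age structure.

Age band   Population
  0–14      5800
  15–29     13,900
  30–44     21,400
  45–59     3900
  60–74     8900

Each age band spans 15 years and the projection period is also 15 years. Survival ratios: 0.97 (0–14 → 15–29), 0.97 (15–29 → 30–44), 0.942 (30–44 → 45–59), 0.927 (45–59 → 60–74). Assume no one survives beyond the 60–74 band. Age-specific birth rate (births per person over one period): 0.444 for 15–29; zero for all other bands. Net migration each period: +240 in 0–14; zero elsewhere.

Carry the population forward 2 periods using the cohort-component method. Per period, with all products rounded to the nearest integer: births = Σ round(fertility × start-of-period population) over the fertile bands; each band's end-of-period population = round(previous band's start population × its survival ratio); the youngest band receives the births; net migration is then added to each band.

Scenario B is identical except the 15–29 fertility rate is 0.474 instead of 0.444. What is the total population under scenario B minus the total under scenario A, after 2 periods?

Period 1.
Births: 13900 × 0.444 = 6172
15–29: 5800 × 0.97 = 5626
30–44: 13900 × 0.97 = 13483
45–59: 21400 × 0.942 = 20159
60–74: 3900 × 0.927 = 3615
Net migration: 0–14 + 240 → 6412
Population now: 0–14=6412, 15–29=5626, 30–44=13483, 45–59=20159, 60–74=3615
Period 2.
Births: 5626 × 0.444 = 2498
15–29: 6412 × 0.97 = 6220
30–44: 5626 × 0.97 = 5457
45–59: 13483 × 0.942 = 12701
60–74: 20159 × 0.927 = 18687
Net migration: 0–14 + 240 → 2738
Population now: 0–14=2738, 15–29=6220, 30–44=5457, 45–59=12701, 60–74=18687
Scenario A total after 2 periods: 45803
Scenario B projection —
Period 1.
Births: 13900 × 0.474 = 6589
15–29: 5800 × 0.97 = 5626
30–44: 13900 × 0.97 = 13483
45–59: 21400 × 0.942 = 20159
60–74: 3900 × 0.927 = 3615
Net migration: 0–14 + 240 → 6829
Population now: 0–14=6829, 15–29=5626, 30–44=13483, 45–59=20159, 60–74=3615
Period 2.
Births: 5626 × 0.474 = 2667
15–29: 6829 × 0.97 = 6624
30–44: 5626 × 0.97 = 5457
45–59: 13483 × 0.942 = 12701
60–74: 20159 × 0.927 = 18687
Net migration: 0–14 + 240 → 2907
Population now: 0–14=2907, 15–29=6624, 30–44=5457, 45–59=12701, 60–74=18687
Scenario B total after 2 periods: 46376
Difference B − A = 46376 − 45803 = 573

573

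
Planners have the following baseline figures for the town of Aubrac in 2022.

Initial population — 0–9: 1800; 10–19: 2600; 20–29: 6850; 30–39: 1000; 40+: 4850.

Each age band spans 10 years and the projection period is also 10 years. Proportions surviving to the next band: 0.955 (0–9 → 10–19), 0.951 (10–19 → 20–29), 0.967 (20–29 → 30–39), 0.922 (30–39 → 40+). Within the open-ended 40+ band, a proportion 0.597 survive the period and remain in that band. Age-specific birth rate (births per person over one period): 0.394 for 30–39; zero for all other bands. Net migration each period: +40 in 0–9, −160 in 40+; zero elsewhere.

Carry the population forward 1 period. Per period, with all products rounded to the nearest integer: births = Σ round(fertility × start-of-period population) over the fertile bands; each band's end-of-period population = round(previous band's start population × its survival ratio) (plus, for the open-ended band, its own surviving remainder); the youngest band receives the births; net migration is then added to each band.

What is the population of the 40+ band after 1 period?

Let group 1 be 0–9 through group 5 = 40+.
Period 1:
Births: 1000 × 0.394 = 394
Group 2: 1800 × 0.955 = 1719
Group 3: 2600 × 0.951 = 2473
Group 4: 6850 × 0.967 = 6624
Group 5: 1000 × 0.922 + 4850 × 0.597 = 922 + 2895 = 3817
Net migration: Group 1 + 40 → 434; Group 5 − 160 → 3657
Giving 434 / 1719 / 2473 / 6624 / 3657.

3657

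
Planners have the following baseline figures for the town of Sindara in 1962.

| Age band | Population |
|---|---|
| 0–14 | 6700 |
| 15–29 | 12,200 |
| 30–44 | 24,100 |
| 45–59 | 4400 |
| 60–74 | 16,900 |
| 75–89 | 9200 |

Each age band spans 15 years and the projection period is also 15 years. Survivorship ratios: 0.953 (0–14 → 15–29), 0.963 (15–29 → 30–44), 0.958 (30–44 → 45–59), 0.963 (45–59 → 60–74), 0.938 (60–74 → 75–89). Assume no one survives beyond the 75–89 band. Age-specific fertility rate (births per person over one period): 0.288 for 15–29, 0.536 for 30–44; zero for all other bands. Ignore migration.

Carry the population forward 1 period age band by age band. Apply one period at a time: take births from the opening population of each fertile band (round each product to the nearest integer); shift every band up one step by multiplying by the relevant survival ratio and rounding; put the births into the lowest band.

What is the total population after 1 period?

77743

After projecting period 1:
Births: 12200 × 0.288 = 3514 ; 24100 × 0.536 = 12918 → total 16432
15–29: 6700 × 0.953 = 6385
30–44: 12200 × 0.963 = 11749
45–59: 24100 × 0.958 = 23088
60–74: 4400 × 0.963 = 4237
75–89: 16900 × 0.938 = 15852
End of period: [16432, 6385, 11749, 23088, 4237, 15852]
Total after period 1: 16432 + 6385 + 11749 + 23088 + 4237 + 15852 = 77743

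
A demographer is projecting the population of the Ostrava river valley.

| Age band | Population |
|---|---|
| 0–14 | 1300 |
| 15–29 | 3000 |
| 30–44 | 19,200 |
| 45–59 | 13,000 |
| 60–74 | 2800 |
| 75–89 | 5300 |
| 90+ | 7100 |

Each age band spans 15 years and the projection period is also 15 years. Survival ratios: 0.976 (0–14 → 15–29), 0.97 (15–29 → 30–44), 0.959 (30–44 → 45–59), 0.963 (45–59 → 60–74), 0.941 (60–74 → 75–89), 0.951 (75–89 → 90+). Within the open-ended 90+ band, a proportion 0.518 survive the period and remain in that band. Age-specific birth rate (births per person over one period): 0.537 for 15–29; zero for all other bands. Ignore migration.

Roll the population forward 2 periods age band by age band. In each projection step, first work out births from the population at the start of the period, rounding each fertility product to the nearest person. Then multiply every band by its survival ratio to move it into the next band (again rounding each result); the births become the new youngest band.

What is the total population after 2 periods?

42809

Call the groups 1 to 7, youngest first.
[period 1]
Births: 3000 * 0.537 = 1611
Group 2: 1300 * 0.976 = 1269
Group 3: 3000 * 0.97 = 2910
Group 4: 19200 * 0.959 = 18413
Group 5: 13000 * 0.963 = 12519
Group 6: 2800 * 0.941 = 2635
Group 7: 5300 * 0.951 + 7100 * 0.518 = 5040 + 3678 = 8718
→ [1611, 1269, 2910, 18413, 12519, 2635, 8718]
[period 2]
Births: 1269 * 0.537 = 681
Group 2: 1611 * 0.976 = 1572
Group 3: 1269 * 0.97 = 1231
Group 4: 2910 * 0.959 = 2791
Group 5: 18413 * 0.963 = 17732
Group 6: 12519 * 0.941 = 11780
Group 7: 2635 * 0.951 + 8718 * 0.518 = 2506 + 4516 = 7022
→ [681, 1572, 1231, 2791, 17732, 11780, 7022]
Total after period 2: 681 + 1572 + 1231 + 2791 + 17732 + 11780 + 7022 = 42809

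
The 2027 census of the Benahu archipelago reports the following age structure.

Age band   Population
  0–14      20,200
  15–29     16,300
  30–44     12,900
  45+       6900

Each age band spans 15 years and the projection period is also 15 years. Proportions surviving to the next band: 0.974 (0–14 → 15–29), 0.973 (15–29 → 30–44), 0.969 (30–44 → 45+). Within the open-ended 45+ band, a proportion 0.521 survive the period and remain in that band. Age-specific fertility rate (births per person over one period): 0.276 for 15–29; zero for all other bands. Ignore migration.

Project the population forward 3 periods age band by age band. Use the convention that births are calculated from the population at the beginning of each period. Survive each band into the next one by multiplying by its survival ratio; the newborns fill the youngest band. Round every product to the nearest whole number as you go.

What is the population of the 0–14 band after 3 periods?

1209

Period 1.
Births: 16300 * 0.276 = 4499
15–29: 20200 * 0.974 = 19675
30–44: 16300 * 0.973 = 15860
45+: 12900 * 0.969 + 6900 * 0.521 = 12500 + 3595 = 16095
Population now: 0–14=4499, 15–29=19675, 30–44=15860, 45+=16095
Period 2.
Births: 19675 * 0.276 = 5430
15–29: 4499 * 0.974 = 4382
30–44: 19675 * 0.973 = 19144
45+: 15860 * 0.969 + 16095 * 0.521 = 15368 + 8385 = 23753
Population now: 0–14=5430, 15–29=4382, 30–44=19144, 45+=23753
Period 3.
Births: 4382 * 0.276 = 1209
15–29: 5430 * 0.974 = 5289
30–44: 4382 * 0.973 = 4264
45+: 19144 * 0.969 + 23753 * 0.521 = 18551 + 12375 = 30926
Population now: 0–14=1209, 15–29=5289, 30–44=4264, 45+=30926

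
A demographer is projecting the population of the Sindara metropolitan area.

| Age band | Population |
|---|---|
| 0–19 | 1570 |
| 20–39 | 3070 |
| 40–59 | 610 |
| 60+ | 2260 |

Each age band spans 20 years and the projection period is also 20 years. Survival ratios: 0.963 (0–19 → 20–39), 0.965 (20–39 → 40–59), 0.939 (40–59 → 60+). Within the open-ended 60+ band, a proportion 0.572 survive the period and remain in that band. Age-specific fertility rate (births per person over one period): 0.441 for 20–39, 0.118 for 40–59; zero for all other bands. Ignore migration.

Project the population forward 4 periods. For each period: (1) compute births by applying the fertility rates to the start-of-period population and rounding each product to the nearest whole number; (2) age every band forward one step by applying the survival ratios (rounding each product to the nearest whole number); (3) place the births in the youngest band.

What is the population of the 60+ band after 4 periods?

3287

Let band 1 be 0–19 through band 4 = 60+.
Period 1.
Births: 3070 × 0.441 = 1354  |  610 × 0.118 = 72 → total 1426
Band 2: 1570 × 0.963 = 1512
Band 3: 3070 × 0.965 = 2963
Band 4: 610 × 0.939 + 2260 × 0.572 = 573 + 1293 = 1866
Population now: 0–19=1426, 20–39=1512, 40–59=2963, 60+=1866
Period 2.
Births: 1512 × 0.441 = 667  |  2963 × 0.118 = 350 → total 1017
Band 2: 1426 × 0.963 = 1373
Band 3: 1512 × 0.965 = 1459
Band 4: 2963 × 0.939 + 1866 × 0.572 = 2782 + 1067 = 3849
Population now: 0–19=1017, 20–39=1373, 40–59=1459, 60+=3849
Period 3.
Births: 1373 × 0.441 = 605  |  1459 × 0.118 = 172 → total 777
Band 2: 1017 × 0.963 = 979
Band 3: 1373 × 0.965 = 1325
Band 4: 1459 × 0.939 + 3849 × 0.572 = 1370 + 2202 = 3572
Population now: 0–19=777, 20–39=979, 40–59=1325, 60+=3572
Period 4.
Births: 979 × 0.441 = 432  |  1325 × 0.118 = 156 → total 588
Band 2: 777 × 0.963 = 748
Band 3: 979 × 0.965 = 945
Band 4: 1325 × 0.939 + 3572 × 0.572 = 1244 + 2043 = 3287
Population now: 0–19=588, 20–39=748, 40–59=945, 60+=3287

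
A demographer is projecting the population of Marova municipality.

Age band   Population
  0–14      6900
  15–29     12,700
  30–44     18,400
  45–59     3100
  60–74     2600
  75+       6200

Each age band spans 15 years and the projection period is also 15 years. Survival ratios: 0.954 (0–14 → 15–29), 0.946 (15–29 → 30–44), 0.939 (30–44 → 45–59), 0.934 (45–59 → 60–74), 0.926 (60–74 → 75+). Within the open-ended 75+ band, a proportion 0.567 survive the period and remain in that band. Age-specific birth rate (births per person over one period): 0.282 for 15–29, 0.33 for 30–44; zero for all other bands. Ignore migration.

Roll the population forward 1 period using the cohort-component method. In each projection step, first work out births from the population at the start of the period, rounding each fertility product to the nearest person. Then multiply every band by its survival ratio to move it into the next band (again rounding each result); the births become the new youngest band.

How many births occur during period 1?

9653

[period 1]
Births: 12700 × 0.282 = 3581 ; 18400 × 0.33 = 6072 → total 9653
15–29: 6900 × 0.954 = 6583
30–44: 12700 × 0.946 = 12014
45–59: 18400 × 0.939 = 17278
60–74: 3100 × 0.934 = 2895
75+: 2600 × 0.926 + 6200 × 0.567 = 2408 + 3515 = 5923
End of period: [9653, 6583, 12014, 17278, 2895, 5923]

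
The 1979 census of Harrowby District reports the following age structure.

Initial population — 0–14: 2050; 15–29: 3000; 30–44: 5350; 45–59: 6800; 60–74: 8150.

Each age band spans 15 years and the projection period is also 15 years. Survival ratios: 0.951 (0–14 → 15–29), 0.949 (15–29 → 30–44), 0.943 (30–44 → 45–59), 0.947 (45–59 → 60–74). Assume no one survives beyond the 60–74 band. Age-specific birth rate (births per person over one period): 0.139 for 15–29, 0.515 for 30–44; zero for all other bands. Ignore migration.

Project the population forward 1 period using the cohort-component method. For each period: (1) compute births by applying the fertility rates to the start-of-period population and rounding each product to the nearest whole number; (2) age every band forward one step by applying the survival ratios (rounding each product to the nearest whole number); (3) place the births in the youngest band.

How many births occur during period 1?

3172

Numbering the bands 1..5 from youngest to oldest:
— Period 1 —
Births: 3000 × 0.139 = 417 ; 5350 × 0.515 = 2755 → 3172
Band 2: 2050 × 0.951 = 1950
Band 3: 3000 × 0.949 = 2847
Band 4: 5350 × 0.943 = 5045
Band 5: 6800 × 0.947 = 6440
→ [3172, 1950, 2847, 5045, 6440]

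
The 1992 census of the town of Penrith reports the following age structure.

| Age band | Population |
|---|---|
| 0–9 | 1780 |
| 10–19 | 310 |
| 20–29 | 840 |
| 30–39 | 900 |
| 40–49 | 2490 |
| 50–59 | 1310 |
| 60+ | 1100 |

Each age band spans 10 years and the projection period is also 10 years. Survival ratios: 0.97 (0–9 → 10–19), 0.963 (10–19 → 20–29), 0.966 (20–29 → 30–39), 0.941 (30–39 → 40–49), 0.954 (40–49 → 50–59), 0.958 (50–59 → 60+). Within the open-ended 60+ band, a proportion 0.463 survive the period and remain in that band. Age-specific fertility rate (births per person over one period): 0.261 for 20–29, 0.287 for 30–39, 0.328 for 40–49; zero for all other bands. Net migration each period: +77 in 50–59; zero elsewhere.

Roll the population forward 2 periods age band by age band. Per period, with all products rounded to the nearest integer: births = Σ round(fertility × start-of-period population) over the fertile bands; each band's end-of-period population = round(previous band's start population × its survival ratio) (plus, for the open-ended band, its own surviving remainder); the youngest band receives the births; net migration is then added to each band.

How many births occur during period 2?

Let group 1 be 0–9 through group 7 = 60+.
[period 1]
Births: 840 × 0.261 = 219 ; 900 × 0.287 = 258 ; 2490 × 0.328 = 817 → total 1294
Group 2: 1780 × 0.97 = 1727
Group 3: 310 × 0.963 = 299
Group 4: 840 × 0.966 = 811
Group 5: 900 × 0.941 = 847
Group 6: 2490 × 0.954 = 2375
Group 7: 1310 × 0.958 + 1100 × 0.463 = 1255 + 509 = 1764
Net migration: Group 6 + 77 → 2452
→ [1294, 1727, 299, 811, 847, 2452, 1764]
[period 2]
Births: 299 × 0.261 = 78 ; 811 × 0.287 = 233 ; 847 × 0.328 = 278 → total 589
Group 2: 1294 × 0.97 = 1255
Group 3: 1727 × 0.963 = 1663
Group 4: 299 × 0.966 = 289
Group 5: 811 × 0.941 = 763
Group 6: 847 × 0.954 = 808
Group 7: 2452 × 0.958 + 1764 × 0.463 = 2349 + 817 = 3166
Net migration: Group 6 + 77 → 885
→ [589, 1255, 1663, 289, 763, 885, 3166]

589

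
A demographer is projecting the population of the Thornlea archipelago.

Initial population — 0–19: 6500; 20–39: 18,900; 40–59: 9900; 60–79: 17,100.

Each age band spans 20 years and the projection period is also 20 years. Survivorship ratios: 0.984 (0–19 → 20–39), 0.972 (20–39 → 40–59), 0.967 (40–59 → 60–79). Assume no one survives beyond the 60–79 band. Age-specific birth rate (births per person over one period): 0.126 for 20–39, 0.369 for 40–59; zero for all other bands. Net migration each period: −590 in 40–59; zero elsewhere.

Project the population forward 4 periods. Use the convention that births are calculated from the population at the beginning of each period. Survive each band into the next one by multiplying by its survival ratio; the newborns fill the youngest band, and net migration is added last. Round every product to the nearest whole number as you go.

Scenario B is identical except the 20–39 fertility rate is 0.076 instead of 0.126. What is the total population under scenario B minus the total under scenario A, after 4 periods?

-2259

— Period 1 —
Births: 18900 * 0.126 = 2381 ; 9900 * 0.369 = 3653 — total 6034
20–39: 6500 * 0.984 = 6396
40–59: 18900 * 0.972 = 18371
60–79: 9900 * 0.967 = 9573
Net migration: 40–59 − 590 → 17781
→ [6034, 6396, 17781, 9573]
— Period 2 —
Births: 6396 * 0.126 = 806 ; 17781 * 0.369 = 6561 — total 7367
20–39: 6034 * 0.984 = 5937
40–59: 6396 * 0.972 = 6217
60–79: 17781 * 0.967 = 17194
Net migration: 40–59 − 590 → 5627
→ [7367, 5937, 5627, 17194]
— Period 3 —
Births: 5937 * 0.126 = 748 ; 5627 * 0.369 = 2076 — total 2824
20–39: 7367 * 0.984 = 7249
40–59: 5937 * 0.972 = 5771
60–79: 5627 * 0.967 = 5441
Net migration: 40–59 − 590 → 5181
→ [2824, 7249, 5181, 5441]
— Period 4 —
Births: 7249 * 0.126 = 913 ; 5181 * 0.369 = 1912 — total 2825
20–39: 2824 * 0.984 = 2779
40–59: 7249 * 0.972 = 7046
60–79: 5181 * 0.967 = 5010
Net migration: 40–59 − 590 → 6456
→ [2825, 2779, 6456, 5010]
Scenario A total after 4 periods: 17070
Scenario B projection —
— Period 1 —
Births: 18900 * 0.076 = 1436 ; 9900 * 0.369 = 3653 — total 5089
20–39: 6500 * 0.984 = 6396
40–59: 18900 * 0.972 = 18371
60–79: 9900 * 0.967 = 9573
Net migration: 40–59 − 590 → 17781
→ [5089, 6396, 17781, 9573]
— Period 2 —
Births: 6396 * 0.076 = 486 ; 17781 * 0.369 = 6561 — total 7047
20–39: 5089 * 0.984 = 5008
40–59: 6396 * 0.972 = 6217
60–79: 17781 * 0.967 = 17194
Net migration: 40–59 − 590 → 5627
→ [7047, 5008, 5627, 17194]
— Period 3 —
Births: 5008 * 0.076 = 381 ; 5627 * 0.369 = 2076 — total 2457
20–39: 7047 * 0.984 = 6934
40–59: 5008 * 0.972 = 4868
60–79: 5627 * 0.967 = 5441
Net migration: 40–59 − 590 → 4278
→ [2457, 6934, 4278, 5441]
— Period 4 —
Births: 6934 * 0.076 = 527 ; 4278 * 0.369 = 1579 — total 2106
20–39: 2457 * 0.984 = 2418
40–59: 6934 * 0.972 = 6740
60–79: 4278 * 0.967 = 4137
Net migration: 40–59 − 590 → 6150
→ [2106, 2418, 6150, 4137]
Scenario B total after 4 periods: 14811
Difference B − A = 14811 − 17070 = -2259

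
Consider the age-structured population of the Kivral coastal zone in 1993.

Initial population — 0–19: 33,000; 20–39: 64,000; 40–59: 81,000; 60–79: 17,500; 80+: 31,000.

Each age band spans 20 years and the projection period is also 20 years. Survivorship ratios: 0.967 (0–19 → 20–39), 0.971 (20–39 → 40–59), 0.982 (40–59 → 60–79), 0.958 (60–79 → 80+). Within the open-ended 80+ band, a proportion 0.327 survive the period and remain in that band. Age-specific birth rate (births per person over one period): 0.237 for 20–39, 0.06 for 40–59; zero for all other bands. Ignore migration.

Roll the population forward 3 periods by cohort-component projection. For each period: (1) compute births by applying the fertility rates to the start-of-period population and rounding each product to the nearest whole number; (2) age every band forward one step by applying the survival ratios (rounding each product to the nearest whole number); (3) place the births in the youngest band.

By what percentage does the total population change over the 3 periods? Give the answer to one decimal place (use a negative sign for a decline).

-32.5

Numbering the bands 1..5 from youngest to oldest:
[period 1]
Births: 64000 × 0.237 = 15168  |  81000 × 0.06 = 4860 → 20028
Band 2: 33000 × 0.967 = 31911
Band 3: 64000 × 0.971 = 62144
Band 4: 81000 × 0.982 = 79542
Band 5: 17500 × 0.958 + 31000 × 0.327 = 16765 + 10137 = 26902
Giving 20028 / 31911 / 62144 / 79542 / 26902.
[period 2]
Births: 31911 × 0.237 = 7563  |  62144 × 0.06 = 3729 → 11292
Band 2: 20028 × 0.967 = 19367
Band 3: 31911 × 0.971 = 30986
Band 4: 62144 × 0.982 = 61025
Band 5: 79542 × 0.958 + 26902 × 0.327 = 76201 + 8797 = 84998
Giving 11292 / 19367 / 30986 / 61025 / 84998.
[period 3]
Births: 19367 × 0.237 = 4590  |  30986 × 0.06 = 1859 → 6449
Band 2: 11292 × 0.967 = 10919
Band 3: 19367 × 0.971 = 18805
Band 4: 30986 × 0.982 = 30428
Band 5: 61025 × 0.958 + 84998 × 0.327 = 58462 + 27794 = 86256
Giving 6449 / 10919 / 18805 / 30428 / 86256.
Total: 226500 → 152857; change = -73643; percentage change = -32.5%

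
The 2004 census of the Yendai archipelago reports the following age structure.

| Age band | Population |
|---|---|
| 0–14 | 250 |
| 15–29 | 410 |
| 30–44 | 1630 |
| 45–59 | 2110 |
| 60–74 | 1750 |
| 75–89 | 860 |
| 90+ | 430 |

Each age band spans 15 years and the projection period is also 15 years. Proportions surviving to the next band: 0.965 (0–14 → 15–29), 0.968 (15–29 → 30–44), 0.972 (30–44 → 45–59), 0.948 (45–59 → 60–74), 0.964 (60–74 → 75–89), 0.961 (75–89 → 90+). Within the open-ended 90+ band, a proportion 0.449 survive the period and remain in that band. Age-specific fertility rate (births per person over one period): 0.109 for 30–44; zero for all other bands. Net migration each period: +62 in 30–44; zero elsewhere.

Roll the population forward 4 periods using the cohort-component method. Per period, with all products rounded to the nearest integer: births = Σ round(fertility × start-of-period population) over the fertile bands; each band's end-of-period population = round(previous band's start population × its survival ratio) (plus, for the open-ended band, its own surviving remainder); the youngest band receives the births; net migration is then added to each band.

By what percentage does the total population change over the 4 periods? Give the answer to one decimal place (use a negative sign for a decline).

Numbering the bands 1..7 from youngest to oldest:
Period 1.
Births: 1630 × 0.109 = 178
Band 2: 250 × 0.965 = 241
Band 3: 410 × 0.968 = 397
Band 4: 1630 × 0.972 = 1584
Band 5: 2110 × 0.948 = 2000
Band 6: 1750 × 0.964 = 1687
Band 7: 860 × 0.961 + 430 × 0.449 = 826 + 193 = 1019
Net migration: Band 3 + 62 → 459
→ [178, 241, 459, 1584, 2000, 1687, 1019]
Period 2.
Births: 459 × 0.109 = 50
Band 2: 178 × 0.965 = 172
Band 3: 241 × 0.968 = 233
Band 4: 459 × 0.972 = 446
Band 5: 1584 × 0.948 = 1502
Band 6: 2000 × 0.964 = 1928
Band 7: 1687 × 0.961 + 1019 × 0.449 = 1621 + 458 = 2079
Net migration: Band 3 + 62 → 295
→ [50, 172, 295, 446, 1502, 1928, 2079]
Period 3.
Births: 295 × 0.109 = 32
Band 2: 50 × 0.965 = 48
Band 3: 172 × 0.968 = 166
Band 4: 295 × 0.972 = 287
Band 5: 446 × 0.948 = 423
Band 6: 1502 × 0.964 = 1448
Band 7: 1928 × 0.961 + 2079 × 0.449 = 1853 + 933 = 2786
Net migration: Band 3 + 62 → 228
→ [32, 48, 228, 287, 423, 1448, 2786]
Period 4.
Births: 228 × 0.109 = 25
Band 2: 32 × 0.965 = 31
Band 3: 48 × 0.968 = 46
Band 4: 228 × 0.972 = 222
Band 5: 287 × 0.948 = 272
Band 6: 423 × 0.964 = 408
Band 7: 1448 × 0.961 + 2786 × 0.449 = 1392 + 1251 = 2643
Net migration: Band 3 + 62 → 108
→ [25, 31, 108, 222, 272, 408, 2643]
Total: 7440 → 3709; change = -3731; percentage change = -50.1%

-50.1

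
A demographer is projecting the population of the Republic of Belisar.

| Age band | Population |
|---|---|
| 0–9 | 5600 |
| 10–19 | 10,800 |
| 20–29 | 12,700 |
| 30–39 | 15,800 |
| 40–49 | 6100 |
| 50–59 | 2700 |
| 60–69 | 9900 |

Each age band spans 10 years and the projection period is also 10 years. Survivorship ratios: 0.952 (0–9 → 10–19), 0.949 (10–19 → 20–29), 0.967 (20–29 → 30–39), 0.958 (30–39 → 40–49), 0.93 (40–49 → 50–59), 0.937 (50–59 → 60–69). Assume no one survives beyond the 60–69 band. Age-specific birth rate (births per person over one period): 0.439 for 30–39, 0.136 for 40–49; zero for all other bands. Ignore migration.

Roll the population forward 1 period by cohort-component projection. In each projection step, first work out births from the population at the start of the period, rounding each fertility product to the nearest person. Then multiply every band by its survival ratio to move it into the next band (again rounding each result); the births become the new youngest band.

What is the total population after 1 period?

Period 1.
Births: 15800 * 0.439 = 6936  |  6100 * 0.136 = 830 ⇒ total 7766
10–19: 5600 * 0.952 = 5331
20–29: 10800 * 0.949 = 10249
30–39: 12700 * 0.967 = 12281
40–49: 15800 * 0.958 = 15136
50–59: 6100 * 0.93 = 5673
60–69: 2700 * 0.937 = 2530
Population now: 0–9=7766, 10–19=5331, 20–29=10249, 30–39=12281, 40–49=15136, 50–59=5673, 60–69=2530
Total after period 1: 7766 + 5331 + 10249 + 12281 + 15136 + 5673 + 2530 = 58966

58966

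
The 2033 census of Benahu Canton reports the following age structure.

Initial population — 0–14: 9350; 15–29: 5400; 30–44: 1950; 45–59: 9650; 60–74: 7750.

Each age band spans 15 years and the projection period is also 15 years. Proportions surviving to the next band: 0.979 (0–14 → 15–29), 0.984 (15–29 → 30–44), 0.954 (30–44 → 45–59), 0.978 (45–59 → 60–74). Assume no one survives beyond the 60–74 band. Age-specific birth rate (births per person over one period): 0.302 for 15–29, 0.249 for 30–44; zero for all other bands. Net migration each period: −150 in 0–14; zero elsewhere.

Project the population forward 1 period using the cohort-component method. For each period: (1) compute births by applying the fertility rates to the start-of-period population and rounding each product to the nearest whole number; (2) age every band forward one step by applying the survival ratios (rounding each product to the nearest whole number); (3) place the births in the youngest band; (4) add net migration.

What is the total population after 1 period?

27733

— Period 1 —
Births: 5400 × 0.302 = 1631, 1950 × 0.249 = 486 → total 2117
15–29: 9350 × 0.979 = 9154
30–44: 5400 × 0.984 = 5314
45–59: 1950 × 0.954 = 1860
60–74: 9650 × 0.978 = 9438
Net migration: 0–14 − 150 → 1967
Giving 1967 / 9154 / 5314 / 1860 / 9438.
Total after period 1: 1967 + 9154 + 5314 + 1860 + 9438 = 27733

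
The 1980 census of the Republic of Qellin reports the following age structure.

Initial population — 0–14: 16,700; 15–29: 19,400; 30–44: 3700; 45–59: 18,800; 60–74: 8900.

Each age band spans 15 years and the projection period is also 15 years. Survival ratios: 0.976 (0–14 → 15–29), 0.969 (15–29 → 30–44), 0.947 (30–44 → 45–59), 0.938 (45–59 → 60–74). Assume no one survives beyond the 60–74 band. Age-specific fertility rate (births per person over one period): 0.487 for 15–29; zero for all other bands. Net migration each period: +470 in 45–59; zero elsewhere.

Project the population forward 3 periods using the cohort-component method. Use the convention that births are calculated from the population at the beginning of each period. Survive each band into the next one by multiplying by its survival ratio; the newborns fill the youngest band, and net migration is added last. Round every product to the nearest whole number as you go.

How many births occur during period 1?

After projecting period 1:
Births: 19400 × 0.487 = 9448
15–29: 16700 × 0.976 = 16299
30–44: 19400 × 0.969 = 18799
45–59: 3700 × 0.947 = 3504
60–74: 18800 × 0.938 = 17634
Net migration: 45–59 + 470 → 3974
Population now: 0–14=9448, 15–29=16299, 30–44=18799, 45–59=3974, 60–74=17634

9448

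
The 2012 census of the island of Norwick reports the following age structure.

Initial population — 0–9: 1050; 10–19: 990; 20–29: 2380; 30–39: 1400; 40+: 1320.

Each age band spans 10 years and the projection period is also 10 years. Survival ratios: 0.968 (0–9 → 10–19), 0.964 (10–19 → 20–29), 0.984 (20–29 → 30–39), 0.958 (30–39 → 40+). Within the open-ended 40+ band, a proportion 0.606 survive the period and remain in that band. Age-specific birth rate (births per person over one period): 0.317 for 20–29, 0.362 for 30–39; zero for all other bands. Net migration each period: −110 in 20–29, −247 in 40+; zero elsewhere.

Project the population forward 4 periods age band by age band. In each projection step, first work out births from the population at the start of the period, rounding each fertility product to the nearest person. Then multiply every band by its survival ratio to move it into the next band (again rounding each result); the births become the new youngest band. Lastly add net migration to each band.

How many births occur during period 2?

1116

(Bands numbered youngest = 1 to oldest = 5.)
[period 1]
Births: 2380 × 0.317 = 754 ; 1400 × 0.362 = 507 → total 1261
Band 2: 1050 × 0.968 = 1016
Band 3: 990 × 0.964 = 954
Band 4: 2380 × 0.984 = 2342
Band 5: 1400 × 0.958 + 1320 × 0.606 = 1341 + 800 = 2141
Net migration: Band 3 − 110 → 844; Band 5 − 247 → 1894
Population now: 0–9=1261, 10–19=1016, 20–29=844, 30–39=2342, 40+=1894
[period 2]
Births: 844 × 0.317 = 268 ; 2342 × 0.362 = 848 → total 1116
Band 2: 1261 × 0.968 = 1221
Band 3: 1016 × 0.964 = 979
Band 4: 844 × 0.984 = 830
Band 5: 2342 × 0.958 + 1894 × 0.606 = 2244 + 1148 = 3392
Net migration: Band 3 − 110 → 869; Band 5 − 247 → 3145
Population now: 0–9=1116, 10–19=1221, 20–29=869, 30–39=830, 40+=3145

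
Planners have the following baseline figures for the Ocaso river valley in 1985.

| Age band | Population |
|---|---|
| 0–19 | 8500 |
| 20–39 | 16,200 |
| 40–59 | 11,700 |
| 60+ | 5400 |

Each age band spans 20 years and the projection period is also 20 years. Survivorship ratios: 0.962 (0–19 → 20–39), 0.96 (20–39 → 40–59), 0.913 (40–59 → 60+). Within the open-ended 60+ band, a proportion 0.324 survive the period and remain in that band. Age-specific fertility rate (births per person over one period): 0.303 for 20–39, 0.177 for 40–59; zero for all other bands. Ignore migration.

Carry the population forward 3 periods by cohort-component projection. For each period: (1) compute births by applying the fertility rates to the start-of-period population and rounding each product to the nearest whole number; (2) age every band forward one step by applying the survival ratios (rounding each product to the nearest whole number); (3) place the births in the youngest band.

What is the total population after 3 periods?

27975

Numbering the groups 1..4 from youngest to oldest:
After projecting period 1:
Births: 16200 × 0.303 = 4909 ; 11700 × 0.177 = 2071 — total 6980
Group 2: 8500 × 0.962 = 8177
Group 3: 16200 × 0.96 = 15552
Group 4: 11700 × 0.913 + 5400 × 0.324 = 10682 + 1750 = 12432
→ [6980, 8177, 15552, 12432]
After projecting period 2:
Births: 8177 × 0.303 = 2478 ; 15552 × 0.177 = 2753 — total 5231
Group 2: 6980 × 0.962 = 6715
Group 3: 8177 × 0.96 = 7850
Group 4: 15552 × 0.913 + 12432 × 0.324 = 14199 + 4028 = 18227
→ [5231, 6715, 7850, 18227]
After projecting period 3:
Births: 6715 × 0.303 = 2035 ; 7850 × 0.177 = 1389 — total 3424
Group 2: 5231 × 0.962 = 5032
Group 3: 6715 × 0.96 = 6446
Group 4: 7850 × 0.913 + 18227 × 0.324 = 7167 + 5906 = 13073
→ [3424, 5032, 6446, 13073]
Total after period 3: 3424 + 5032 + 6446 + 13073 = 27975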